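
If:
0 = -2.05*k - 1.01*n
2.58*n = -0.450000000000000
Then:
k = 0.09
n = -0.17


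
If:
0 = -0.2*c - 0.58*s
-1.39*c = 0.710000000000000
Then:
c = -0.51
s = 0.18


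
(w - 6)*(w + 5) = w^2 - w - 30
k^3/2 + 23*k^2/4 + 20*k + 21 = (k/2 + 1)*(k + 7/2)*(k + 6)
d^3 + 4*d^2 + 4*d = d*(d + 2)^2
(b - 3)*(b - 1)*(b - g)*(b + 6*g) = b^4 + 5*b^3*g - 4*b^3 - 6*b^2*g^2 - 20*b^2*g + 3*b^2 + 24*b*g^2 + 15*b*g - 18*g^2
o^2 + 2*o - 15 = (o - 3)*(o + 5)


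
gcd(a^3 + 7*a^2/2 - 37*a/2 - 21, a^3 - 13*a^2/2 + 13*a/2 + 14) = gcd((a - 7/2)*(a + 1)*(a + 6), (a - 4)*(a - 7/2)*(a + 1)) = a^2 - 5*a/2 - 7/2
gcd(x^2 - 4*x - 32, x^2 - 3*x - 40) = x - 8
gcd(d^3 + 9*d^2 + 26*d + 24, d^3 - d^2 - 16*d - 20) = d + 2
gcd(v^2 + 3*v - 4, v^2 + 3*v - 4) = v^2 + 3*v - 4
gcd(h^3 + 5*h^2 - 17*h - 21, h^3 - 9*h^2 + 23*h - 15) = h - 3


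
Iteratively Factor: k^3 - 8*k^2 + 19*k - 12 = (k - 1)*(k^2 - 7*k + 12) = (k - 3)*(k - 1)*(k - 4)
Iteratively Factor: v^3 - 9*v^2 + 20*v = (v)*(v^2 - 9*v + 20) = v*(v - 4)*(v - 5)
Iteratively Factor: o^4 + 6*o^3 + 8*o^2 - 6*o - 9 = (o + 3)*(o^3 + 3*o^2 - o - 3) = (o + 3)^2*(o^2 - 1) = (o - 1)*(o + 3)^2*(o + 1)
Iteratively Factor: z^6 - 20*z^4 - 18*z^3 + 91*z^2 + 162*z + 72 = (z - 4)*(z^5 + 4*z^4 - 4*z^3 - 34*z^2 - 45*z - 18) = (z - 4)*(z - 3)*(z^4 + 7*z^3 + 17*z^2 + 17*z + 6) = (z - 4)*(z - 3)*(z + 3)*(z^3 + 4*z^2 + 5*z + 2) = (z - 4)*(z - 3)*(z + 1)*(z + 3)*(z^2 + 3*z + 2) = (z - 4)*(z - 3)*(z + 1)*(z + 2)*(z + 3)*(z + 1)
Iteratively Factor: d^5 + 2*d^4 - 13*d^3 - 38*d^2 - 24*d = (d + 2)*(d^4 - 13*d^2 - 12*d) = d*(d + 2)*(d^3 - 13*d - 12) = d*(d + 1)*(d + 2)*(d^2 - d - 12) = d*(d - 4)*(d + 1)*(d + 2)*(d + 3)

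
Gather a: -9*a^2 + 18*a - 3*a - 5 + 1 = -9*a^2 + 15*a - 4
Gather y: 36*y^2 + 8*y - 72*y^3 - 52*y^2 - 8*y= -72*y^3 - 16*y^2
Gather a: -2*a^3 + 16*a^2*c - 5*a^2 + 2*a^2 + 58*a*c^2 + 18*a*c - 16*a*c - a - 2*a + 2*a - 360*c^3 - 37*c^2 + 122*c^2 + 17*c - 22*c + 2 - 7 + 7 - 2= -2*a^3 + a^2*(16*c - 3) + a*(58*c^2 + 2*c - 1) - 360*c^3 + 85*c^2 - 5*c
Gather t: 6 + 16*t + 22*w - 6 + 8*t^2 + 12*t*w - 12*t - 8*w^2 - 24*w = 8*t^2 + t*(12*w + 4) - 8*w^2 - 2*w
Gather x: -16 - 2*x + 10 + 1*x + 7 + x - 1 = 0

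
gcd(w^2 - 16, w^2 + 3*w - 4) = w + 4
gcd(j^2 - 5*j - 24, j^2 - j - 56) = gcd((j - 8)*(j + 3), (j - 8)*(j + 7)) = j - 8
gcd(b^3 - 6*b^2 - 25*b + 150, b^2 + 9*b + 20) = b + 5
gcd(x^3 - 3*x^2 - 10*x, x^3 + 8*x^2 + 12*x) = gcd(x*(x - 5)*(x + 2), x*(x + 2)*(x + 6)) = x^2 + 2*x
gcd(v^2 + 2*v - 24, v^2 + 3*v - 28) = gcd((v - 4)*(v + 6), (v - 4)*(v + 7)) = v - 4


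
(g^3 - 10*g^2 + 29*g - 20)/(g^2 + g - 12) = (g^3 - 10*g^2 + 29*g - 20)/(g^2 + g - 12)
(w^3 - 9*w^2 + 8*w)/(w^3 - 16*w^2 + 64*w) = (w - 1)/(w - 8)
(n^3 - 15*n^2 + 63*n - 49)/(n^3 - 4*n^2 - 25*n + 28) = (n - 7)/(n + 4)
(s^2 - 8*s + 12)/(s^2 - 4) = (s - 6)/(s + 2)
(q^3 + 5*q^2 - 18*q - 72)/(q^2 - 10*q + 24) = (q^2 + 9*q + 18)/(q - 6)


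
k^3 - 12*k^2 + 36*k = k*(k - 6)^2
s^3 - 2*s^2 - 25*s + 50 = (s - 5)*(s - 2)*(s + 5)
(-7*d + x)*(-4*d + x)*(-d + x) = -28*d^3 + 39*d^2*x - 12*d*x^2 + x^3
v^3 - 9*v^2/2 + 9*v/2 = v*(v - 3)*(v - 3/2)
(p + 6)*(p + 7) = p^2 + 13*p + 42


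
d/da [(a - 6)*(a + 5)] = 2*a - 1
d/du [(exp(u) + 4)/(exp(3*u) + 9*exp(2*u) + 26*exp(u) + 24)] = (-2*exp(u) - 5)*exp(u)/(exp(4*u) + 10*exp(3*u) + 37*exp(2*u) + 60*exp(u) + 36)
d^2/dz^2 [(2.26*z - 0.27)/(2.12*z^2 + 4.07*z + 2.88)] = ((2.26*z - 0.27)*(4.24*z + 4.07)*(8.48*z + 8.14) - (28.7472*z + 17.2516)*(2.12*z^2 + 4.07*z + 2.88))/(2.12*z^2 + 4.07*z + 2.88)^3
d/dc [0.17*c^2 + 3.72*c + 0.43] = 0.34*c + 3.72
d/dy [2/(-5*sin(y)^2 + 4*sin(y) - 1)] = 4*(5*sin(y) - 2)*cos(y)/(5*sin(y)^2 - 4*sin(y) + 1)^2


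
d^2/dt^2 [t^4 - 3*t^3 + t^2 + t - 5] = 12*t^2 - 18*t + 2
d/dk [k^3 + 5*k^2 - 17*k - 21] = 3*k^2 + 10*k - 17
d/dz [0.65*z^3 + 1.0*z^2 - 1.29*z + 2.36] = 1.95*z^2 + 2.0*z - 1.29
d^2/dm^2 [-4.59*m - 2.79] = 0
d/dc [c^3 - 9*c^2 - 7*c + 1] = 3*c^2 - 18*c - 7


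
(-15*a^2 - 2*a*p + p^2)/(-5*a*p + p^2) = (3*a + p)/p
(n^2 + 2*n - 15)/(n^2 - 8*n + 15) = (n + 5)/(n - 5)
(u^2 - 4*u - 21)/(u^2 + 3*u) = (u - 7)/u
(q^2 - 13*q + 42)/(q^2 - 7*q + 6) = (q - 7)/(q - 1)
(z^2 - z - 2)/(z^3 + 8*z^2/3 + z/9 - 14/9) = 9*(z - 2)/(9*z^2 + 15*z - 14)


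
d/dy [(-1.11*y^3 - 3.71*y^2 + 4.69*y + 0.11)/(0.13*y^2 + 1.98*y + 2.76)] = (-0.1443*y^4 - 4.3956*y^3 - 17.1463*y^2 - 20.5078*y + 12.7266)/(0.0169*y^4 + 0.5148*y^3 + 4.638*y^2 + 10.9296*y + 7.6176)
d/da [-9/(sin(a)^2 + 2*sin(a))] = 18*(sin(a) + 1)*cos(a)/((sin(a) + 2)^2*sin(a)^2)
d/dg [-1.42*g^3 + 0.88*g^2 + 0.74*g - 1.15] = -4.26*g^2 + 1.76*g + 0.74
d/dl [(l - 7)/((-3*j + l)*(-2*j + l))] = ((2*j - l)*(3*j - l) + (2*j - l)*(l - 7) + (3*j - l)*(l - 7))/((2*j - l)^2*(3*j - l)^2)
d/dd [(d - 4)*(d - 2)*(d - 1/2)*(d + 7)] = 4*d^3 + 3*d^2/2 - 69*d + 73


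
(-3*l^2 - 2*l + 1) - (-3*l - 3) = -3*l^2 + l + 4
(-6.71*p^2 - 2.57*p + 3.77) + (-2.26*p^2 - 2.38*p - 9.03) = -8.97*p^2 - 4.95*p - 5.26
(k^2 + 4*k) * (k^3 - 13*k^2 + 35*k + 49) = k^5 - 9*k^4 - 17*k^3 + 189*k^2 + 196*k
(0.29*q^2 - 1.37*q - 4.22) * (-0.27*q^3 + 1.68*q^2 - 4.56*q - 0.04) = -0.0783*q^5 + 0.8571*q^4 - 2.4846*q^3 - 0.853999999999998*q^2 + 19.298*q + 0.1688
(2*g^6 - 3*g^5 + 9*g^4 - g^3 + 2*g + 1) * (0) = 0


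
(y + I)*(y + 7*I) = y^2 + 8*I*y - 7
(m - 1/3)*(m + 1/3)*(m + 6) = m^3 + 6*m^2 - m/9 - 2/3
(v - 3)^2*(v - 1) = v^3 - 7*v^2 + 15*v - 9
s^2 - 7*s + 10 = (s - 5)*(s - 2)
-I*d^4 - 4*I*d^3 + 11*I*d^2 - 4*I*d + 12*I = (d - 2)*(d + 6)*(d - I)*(-I*d + 1)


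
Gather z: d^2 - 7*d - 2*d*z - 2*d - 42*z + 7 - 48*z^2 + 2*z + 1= d^2 - 9*d - 48*z^2 + z*(-2*d - 40) + 8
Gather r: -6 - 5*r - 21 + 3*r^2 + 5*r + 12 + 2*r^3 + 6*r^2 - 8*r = 2*r^3 + 9*r^2 - 8*r - 15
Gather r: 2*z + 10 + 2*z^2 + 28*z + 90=2*z^2 + 30*z + 100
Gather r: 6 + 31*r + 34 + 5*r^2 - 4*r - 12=5*r^2 + 27*r + 28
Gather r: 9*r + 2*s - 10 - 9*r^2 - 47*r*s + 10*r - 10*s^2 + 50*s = -9*r^2 + r*(19 - 47*s) - 10*s^2 + 52*s - 10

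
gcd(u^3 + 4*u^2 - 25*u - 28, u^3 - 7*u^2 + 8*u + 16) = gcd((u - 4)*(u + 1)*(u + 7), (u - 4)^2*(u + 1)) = u^2 - 3*u - 4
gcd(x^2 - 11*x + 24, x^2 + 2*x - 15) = x - 3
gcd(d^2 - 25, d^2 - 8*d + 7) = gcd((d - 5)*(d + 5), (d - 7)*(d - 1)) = 1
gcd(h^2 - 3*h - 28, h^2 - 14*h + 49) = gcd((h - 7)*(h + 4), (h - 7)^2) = h - 7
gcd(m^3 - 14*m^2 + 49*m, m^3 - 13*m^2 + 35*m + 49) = m^2 - 14*m + 49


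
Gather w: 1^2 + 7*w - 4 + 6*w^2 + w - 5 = 6*w^2 + 8*w - 8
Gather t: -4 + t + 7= t + 3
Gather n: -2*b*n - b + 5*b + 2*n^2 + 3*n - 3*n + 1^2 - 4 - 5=-2*b*n + 4*b + 2*n^2 - 8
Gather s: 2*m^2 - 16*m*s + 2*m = 2*m^2 - 16*m*s + 2*m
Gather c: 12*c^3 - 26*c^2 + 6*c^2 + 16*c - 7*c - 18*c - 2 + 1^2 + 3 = 12*c^3 - 20*c^2 - 9*c + 2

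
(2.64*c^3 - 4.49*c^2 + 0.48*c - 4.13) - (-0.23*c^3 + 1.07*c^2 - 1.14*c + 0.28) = 2.87*c^3 - 5.56*c^2 + 1.62*c - 4.41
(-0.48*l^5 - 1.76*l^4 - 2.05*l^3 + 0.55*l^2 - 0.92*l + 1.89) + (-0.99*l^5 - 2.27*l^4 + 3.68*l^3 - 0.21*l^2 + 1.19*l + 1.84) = -1.47*l^5 - 4.03*l^4 + 1.63*l^3 + 0.34*l^2 + 0.27*l + 3.73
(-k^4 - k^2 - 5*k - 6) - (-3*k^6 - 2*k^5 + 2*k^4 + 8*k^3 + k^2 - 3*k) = 3*k^6 + 2*k^5 - 3*k^4 - 8*k^3 - 2*k^2 - 2*k - 6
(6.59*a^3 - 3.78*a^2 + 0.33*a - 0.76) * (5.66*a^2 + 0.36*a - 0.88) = 37.2994*a^5 - 19.0224*a^4 - 5.2922*a^3 - 0.8564*a^2 - 0.564*a + 0.6688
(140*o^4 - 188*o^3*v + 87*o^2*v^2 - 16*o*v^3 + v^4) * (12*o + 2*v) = 1680*o^5 - 1976*o^4*v + 668*o^3*v^2 - 18*o^2*v^3 - 20*o*v^4 + 2*v^5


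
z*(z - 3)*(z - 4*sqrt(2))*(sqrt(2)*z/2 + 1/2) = sqrt(2)*z^4/2 - 7*z^3/2 - 3*sqrt(2)*z^3/2 - 2*sqrt(2)*z^2 + 21*z^2/2 + 6*sqrt(2)*z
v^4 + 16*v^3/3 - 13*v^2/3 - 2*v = v*(v - 1)*(v + 1/3)*(v + 6)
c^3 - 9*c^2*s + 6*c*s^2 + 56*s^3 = (c - 7*s)*(c - 4*s)*(c + 2*s)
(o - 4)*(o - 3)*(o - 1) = o^3 - 8*o^2 + 19*o - 12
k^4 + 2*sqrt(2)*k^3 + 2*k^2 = k^2*(k + sqrt(2))^2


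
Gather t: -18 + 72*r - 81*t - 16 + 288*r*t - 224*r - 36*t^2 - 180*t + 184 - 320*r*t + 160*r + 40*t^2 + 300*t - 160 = 8*r + 4*t^2 + t*(39 - 32*r) - 10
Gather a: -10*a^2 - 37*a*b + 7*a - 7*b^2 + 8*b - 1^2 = -10*a^2 + a*(7 - 37*b) - 7*b^2 + 8*b - 1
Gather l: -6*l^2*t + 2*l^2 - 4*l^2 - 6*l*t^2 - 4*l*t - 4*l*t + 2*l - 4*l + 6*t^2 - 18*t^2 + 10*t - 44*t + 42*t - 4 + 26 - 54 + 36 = l^2*(-6*t - 2) + l*(-6*t^2 - 8*t - 2) - 12*t^2 + 8*t + 4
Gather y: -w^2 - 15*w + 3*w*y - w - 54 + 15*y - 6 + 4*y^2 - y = -w^2 - 16*w + 4*y^2 + y*(3*w + 14) - 60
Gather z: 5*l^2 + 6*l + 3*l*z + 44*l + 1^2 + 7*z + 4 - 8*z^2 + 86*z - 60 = 5*l^2 + 50*l - 8*z^2 + z*(3*l + 93) - 55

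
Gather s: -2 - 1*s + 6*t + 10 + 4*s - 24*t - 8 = 3*s - 18*t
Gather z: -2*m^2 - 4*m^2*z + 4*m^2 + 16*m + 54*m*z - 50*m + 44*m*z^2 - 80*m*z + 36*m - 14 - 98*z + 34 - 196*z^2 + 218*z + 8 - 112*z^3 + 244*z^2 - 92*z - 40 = 2*m^2 + 2*m - 112*z^3 + z^2*(44*m + 48) + z*(-4*m^2 - 26*m + 28) - 12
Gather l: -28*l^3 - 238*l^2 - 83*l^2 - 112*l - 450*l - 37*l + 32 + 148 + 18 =-28*l^3 - 321*l^2 - 599*l + 198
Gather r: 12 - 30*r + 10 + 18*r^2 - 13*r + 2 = 18*r^2 - 43*r + 24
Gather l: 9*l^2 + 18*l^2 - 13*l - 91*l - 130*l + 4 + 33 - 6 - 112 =27*l^2 - 234*l - 81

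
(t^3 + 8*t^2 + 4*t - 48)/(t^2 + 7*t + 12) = (t^2 + 4*t - 12)/(t + 3)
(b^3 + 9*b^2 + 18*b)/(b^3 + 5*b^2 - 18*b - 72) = b/(b - 4)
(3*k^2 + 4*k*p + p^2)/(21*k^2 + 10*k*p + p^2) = (k + p)/(7*k + p)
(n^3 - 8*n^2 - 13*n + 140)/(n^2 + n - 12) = (n^2 - 12*n + 35)/(n - 3)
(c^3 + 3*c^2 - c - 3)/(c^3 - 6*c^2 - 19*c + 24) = (c + 1)/(c - 8)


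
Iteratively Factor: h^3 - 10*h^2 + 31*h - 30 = (h - 5)*(h^2 - 5*h + 6) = (h - 5)*(h - 2)*(h - 3)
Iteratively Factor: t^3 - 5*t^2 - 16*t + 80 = (t - 4)*(t^2 - t - 20) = (t - 4)*(t + 4)*(t - 5)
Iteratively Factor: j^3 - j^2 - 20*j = (j - 5)*(j^2 + 4*j) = (j - 5)*(j + 4)*(j)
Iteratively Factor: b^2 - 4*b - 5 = (b - 5)*(b + 1)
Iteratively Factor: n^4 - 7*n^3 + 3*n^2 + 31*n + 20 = (n + 1)*(n^3 - 8*n^2 + 11*n + 20) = (n - 5)*(n + 1)*(n^2 - 3*n - 4) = (n - 5)*(n + 1)^2*(n - 4)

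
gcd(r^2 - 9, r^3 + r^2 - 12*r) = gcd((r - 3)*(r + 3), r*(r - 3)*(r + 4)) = r - 3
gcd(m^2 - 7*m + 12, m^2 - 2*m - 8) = m - 4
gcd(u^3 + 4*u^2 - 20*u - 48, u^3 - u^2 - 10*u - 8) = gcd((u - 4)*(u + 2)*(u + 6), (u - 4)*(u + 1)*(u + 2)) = u^2 - 2*u - 8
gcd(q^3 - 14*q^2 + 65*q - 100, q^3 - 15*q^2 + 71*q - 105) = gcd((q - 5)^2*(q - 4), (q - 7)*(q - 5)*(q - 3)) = q - 5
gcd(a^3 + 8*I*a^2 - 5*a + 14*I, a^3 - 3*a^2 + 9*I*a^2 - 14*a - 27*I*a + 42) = a^2 + 9*I*a - 14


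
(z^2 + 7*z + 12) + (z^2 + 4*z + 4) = 2*z^2 + 11*z + 16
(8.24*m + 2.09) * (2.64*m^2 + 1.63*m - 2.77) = 21.7536*m^3 + 18.9488*m^2 - 19.4181*m - 5.7893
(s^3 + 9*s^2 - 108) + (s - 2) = s^3 + 9*s^2 + s - 110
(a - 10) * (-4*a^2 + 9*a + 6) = -4*a^3 + 49*a^2 - 84*a - 60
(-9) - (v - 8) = -v - 1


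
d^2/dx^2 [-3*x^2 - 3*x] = -6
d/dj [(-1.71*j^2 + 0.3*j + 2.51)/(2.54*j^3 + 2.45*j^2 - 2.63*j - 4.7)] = (4.3434*j^4 - 1.524*j^3 - 15.3639*j^2 + 3.775*j + 5.1913)/(6.4516*j^6 + 12.446*j^5 - 7.3579*j^4 - 36.763*j^3 - 16.1131*j^2 + 24.722*j + 22.09)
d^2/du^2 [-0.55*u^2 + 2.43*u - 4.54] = -1.10000000000000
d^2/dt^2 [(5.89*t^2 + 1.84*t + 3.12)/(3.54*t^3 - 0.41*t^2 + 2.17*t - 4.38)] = (147.622248*t^6 + 138.348864*t^5 + 181.684836*t^4 + 1188.935154*t^3 + 425.841372*t^2 + 253.776528*t + 279.146904)/(44.361864*t^9 - 15.413868*t^8 + 83.365938*t^7 - 183.631373*t^6 + 89.245641*t^5 - 209.878485*t^4 + 237.337957*t^3 - 85.471758*t^2 + 124.890444*t - 84.027672)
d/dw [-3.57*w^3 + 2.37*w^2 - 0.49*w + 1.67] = -10.71*w^2 + 4.74*w - 0.49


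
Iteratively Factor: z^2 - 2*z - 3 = (z + 1)*(z - 3)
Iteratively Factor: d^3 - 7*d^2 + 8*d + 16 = (d - 4)*(d^2 - 3*d - 4) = (d - 4)*(d + 1)*(d - 4)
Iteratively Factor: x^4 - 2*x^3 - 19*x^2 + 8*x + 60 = (x + 3)*(x^3 - 5*x^2 - 4*x + 20) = (x - 5)*(x + 3)*(x^2 - 4) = (x - 5)*(x + 2)*(x + 3)*(x - 2)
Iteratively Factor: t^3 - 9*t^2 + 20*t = (t)*(t^2 - 9*t + 20) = t*(t - 5)*(t - 4)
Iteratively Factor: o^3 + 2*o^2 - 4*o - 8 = (o + 2)*(o^2 - 4) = (o - 2)*(o + 2)*(o + 2)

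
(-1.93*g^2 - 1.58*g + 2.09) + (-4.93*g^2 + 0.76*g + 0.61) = -6.86*g^2 - 0.82*g + 2.7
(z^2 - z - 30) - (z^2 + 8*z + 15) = -9*z - 45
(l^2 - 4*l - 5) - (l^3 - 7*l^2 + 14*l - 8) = -l^3 + 8*l^2 - 18*l + 3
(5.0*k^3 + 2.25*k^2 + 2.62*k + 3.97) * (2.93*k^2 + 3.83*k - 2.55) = 14.65*k^5 + 25.7425*k^4 + 3.5441*k^3 + 15.9292*k^2 + 8.5241*k - 10.1235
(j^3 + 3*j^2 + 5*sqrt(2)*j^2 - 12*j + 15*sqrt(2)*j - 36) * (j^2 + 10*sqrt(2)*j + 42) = j^5 + 3*j^4 + 15*sqrt(2)*j^4 + 45*sqrt(2)*j^3 + 130*j^3 + 90*sqrt(2)*j^2 + 390*j^2 - 504*j + 270*sqrt(2)*j - 1512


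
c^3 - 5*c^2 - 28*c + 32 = (c - 8)*(c - 1)*(c + 4)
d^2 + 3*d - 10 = (d - 2)*(d + 5)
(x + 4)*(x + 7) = x^2 + 11*x + 28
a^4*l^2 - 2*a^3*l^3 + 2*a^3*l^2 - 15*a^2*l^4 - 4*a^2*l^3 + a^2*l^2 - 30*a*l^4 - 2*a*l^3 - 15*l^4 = (a - 5*l)*(a + 3*l)*(a*l + l)^2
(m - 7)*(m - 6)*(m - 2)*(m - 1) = m^4 - 16*m^3 + 83*m^2 - 152*m + 84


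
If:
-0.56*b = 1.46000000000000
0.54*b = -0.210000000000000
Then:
No Solution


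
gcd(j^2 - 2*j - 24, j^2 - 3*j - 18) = j - 6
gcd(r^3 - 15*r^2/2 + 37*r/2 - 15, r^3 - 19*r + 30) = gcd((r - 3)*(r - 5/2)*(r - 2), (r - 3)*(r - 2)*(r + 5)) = r^2 - 5*r + 6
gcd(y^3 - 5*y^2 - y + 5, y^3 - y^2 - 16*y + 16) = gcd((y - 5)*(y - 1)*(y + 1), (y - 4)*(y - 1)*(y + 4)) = y - 1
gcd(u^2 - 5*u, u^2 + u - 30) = u - 5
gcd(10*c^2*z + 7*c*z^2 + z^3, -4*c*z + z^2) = z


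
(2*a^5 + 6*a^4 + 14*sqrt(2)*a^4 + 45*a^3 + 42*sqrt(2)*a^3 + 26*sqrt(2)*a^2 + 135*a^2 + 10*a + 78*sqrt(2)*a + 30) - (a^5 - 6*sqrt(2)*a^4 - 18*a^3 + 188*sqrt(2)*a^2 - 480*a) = a^5 + 6*a^4 + 20*sqrt(2)*a^4 + 42*sqrt(2)*a^3 + 63*a^3 - 162*sqrt(2)*a^2 + 135*a^2 + 78*sqrt(2)*a + 490*a + 30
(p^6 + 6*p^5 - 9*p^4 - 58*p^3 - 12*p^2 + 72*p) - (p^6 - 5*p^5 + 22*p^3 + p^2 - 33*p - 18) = 11*p^5 - 9*p^4 - 80*p^3 - 13*p^2 + 105*p + 18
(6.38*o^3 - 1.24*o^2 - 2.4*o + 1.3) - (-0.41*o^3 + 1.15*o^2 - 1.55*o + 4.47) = 6.79*o^3 - 2.39*o^2 - 0.85*o - 3.17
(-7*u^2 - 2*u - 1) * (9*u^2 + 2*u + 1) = -63*u^4 - 32*u^3 - 20*u^2 - 4*u - 1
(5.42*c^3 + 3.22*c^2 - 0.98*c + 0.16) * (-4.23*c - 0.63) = -22.9266*c^4 - 17.0352*c^3 + 2.1168*c^2 - 0.0594000000000001*c - 0.1008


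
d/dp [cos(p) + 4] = -sin(p)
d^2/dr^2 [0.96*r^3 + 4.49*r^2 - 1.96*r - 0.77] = 5.76*r + 8.98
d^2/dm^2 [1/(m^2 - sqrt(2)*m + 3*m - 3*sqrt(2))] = 2*(-m^2 - 3*m + sqrt(2)*m + (2*m - sqrt(2) + 3)^2 + 3*sqrt(2))/(m^2 - sqrt(2)*m + 3*m - 3*sqrt(2))^3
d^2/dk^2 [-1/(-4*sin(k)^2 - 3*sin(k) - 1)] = (-64*sin(k)^4 - 36*sin(k)^3 + 103*sin(k)^2 + 75*sin(k) + 10)/(4*sin(k)^2 + 3*sin(k) + 1)^3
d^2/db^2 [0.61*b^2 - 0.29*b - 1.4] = 1.22000000000000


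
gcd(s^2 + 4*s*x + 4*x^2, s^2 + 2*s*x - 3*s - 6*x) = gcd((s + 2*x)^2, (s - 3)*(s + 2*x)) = s + 2*x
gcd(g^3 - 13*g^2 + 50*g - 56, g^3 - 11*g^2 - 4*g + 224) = g - 7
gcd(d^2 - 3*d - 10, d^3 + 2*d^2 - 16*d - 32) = d + 2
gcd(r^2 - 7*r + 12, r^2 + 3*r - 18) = r - 3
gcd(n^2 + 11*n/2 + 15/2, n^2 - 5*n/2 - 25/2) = n + 5/2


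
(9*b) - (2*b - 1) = 7*b + 1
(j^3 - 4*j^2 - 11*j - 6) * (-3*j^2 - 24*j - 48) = -3*j^5 - 12*j^4 + 81*j^3 + 474*j^2 + 672*j + 288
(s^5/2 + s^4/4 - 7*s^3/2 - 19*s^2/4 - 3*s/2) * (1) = s^5/2 + s^4/4 - 7*s^3/2 - 19*s^2/4 - 3*s/2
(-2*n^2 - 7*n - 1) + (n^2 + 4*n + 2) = -n^2 - 3*n + 1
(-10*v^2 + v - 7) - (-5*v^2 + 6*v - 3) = -5*v^2 - 5*v - 4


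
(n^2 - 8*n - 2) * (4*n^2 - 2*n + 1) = 4*n^4 - 34*n^3 + 9*n^2 - 4*n - 2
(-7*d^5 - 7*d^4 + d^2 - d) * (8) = -56*d^5 - 56*d^4 + 8*d^2 - 8*d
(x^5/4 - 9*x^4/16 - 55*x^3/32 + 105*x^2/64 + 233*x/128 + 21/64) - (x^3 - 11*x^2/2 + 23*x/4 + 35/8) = x^5/4 - 9*x^4/16 - 87*x^3/32 + 457*x^2/64 - 503*x/128 - 259/64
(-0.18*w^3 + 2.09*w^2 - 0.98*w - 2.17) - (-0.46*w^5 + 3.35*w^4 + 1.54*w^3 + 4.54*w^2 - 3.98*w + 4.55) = 0.46*w^5 - 3.35*w^4 - 1.72*w^3 - 2.45*w^2 + 3.0*w - 6.72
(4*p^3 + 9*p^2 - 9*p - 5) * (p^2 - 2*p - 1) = 4*p^5 + p^4 - 31*p^3 + 4*p^2 + 19*p + 5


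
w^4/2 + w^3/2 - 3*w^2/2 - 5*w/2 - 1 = (w/2 + 1/2)*(w - 2)*(w + 1)^2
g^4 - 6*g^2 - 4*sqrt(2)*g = g*(g - 2*sqrt(2))*(g + sqrt(2))^2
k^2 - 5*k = k*(k - 5)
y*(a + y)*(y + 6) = a*y^2 + 6*a*y + y^3 + 6*y^2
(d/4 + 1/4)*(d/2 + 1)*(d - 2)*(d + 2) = d^4/8 + 3*d^3/8 - d^2/4 - 3*d/2 - 1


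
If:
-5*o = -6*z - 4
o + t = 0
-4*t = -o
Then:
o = 0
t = 0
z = -2/3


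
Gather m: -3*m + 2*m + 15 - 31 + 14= -m - 2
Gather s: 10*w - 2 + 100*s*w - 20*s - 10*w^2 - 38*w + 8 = s*(100*w - 20) - 10*w^2 - 28*w + 6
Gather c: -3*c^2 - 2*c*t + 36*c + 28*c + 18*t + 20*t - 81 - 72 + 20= -3*c^2 + c*(64 - 2*t) + 38*t - 133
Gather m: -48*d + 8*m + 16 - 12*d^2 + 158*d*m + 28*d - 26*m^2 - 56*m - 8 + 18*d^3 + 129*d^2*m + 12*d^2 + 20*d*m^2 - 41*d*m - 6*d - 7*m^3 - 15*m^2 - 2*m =18*d^3 - 26*d - 7*m^3 + m^2*(20*d - 41) + m*(129*d^2 + 117*d - 50) + 8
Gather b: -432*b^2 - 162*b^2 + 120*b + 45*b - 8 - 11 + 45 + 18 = -594*b^2 + 165*b + 44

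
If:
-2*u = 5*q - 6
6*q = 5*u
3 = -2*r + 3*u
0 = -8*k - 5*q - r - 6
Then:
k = -741/592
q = 30/37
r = -3/74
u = 36/37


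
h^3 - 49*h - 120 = (h - 8)*(h + 3)*(h + 5)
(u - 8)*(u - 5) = u^2 - 13*u + 40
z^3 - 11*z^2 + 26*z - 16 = (z - 8)*(z - 2)*(z - 1)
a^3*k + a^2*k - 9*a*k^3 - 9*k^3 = (a - 3*k)*(a + 3*k)*(a*k + k)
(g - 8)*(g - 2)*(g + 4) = g^3 - 6*g^2 - 24*g + 64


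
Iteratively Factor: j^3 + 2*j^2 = (j + 2)*(j^2) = j*(j + 2)*(j)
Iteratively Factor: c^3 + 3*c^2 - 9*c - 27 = (c - 3)*(c^2 + 6*c + 9) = (c - 3)*(c + 3)*(c + 3)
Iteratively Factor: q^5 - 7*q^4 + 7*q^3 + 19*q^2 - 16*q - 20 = (q - 2)*(q^4 - 5*q^3 - 3*q^2 + 13*q + 10) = (q - 2)*(q + 1)*(q^3 - 6*q^2 + 3*q + 10) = (q - 2)*(q + 1)^2*(q^2 - 7*q + 10) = (q - 5)*(q - 2)*(q + 1)^2*(q - 2)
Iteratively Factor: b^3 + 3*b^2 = (b)*(b^2 + 3*b) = b*(b + 3)*(b)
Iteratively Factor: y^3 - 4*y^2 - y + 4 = (y + 1)*(y^2 - 5*y + 4) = (y - 1)*(y + 1)*(y - 4)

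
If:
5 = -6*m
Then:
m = -5/6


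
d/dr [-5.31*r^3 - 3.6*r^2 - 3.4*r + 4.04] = -15.93*r^2 - 7.2*r - 3.4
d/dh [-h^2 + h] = 1 - 2*h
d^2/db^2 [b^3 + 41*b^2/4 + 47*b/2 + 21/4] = 6*b + 41/2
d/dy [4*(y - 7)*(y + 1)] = 8*y - 24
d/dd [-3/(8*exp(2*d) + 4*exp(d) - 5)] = (48*exp(d) + 12)*exp(d)/(8*exp(2*d) + 4*exp(d) - 5)^2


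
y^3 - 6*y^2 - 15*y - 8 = (y - 8)*(y + 1)^2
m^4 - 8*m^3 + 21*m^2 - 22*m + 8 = (m - 4)*(m - 2)*(m - 1)^2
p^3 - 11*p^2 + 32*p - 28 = (p - 7)*(p - 2)^2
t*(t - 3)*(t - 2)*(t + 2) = t^4 - 3*t^3 - 4*t^2 + 12*t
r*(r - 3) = r^2 - 3*r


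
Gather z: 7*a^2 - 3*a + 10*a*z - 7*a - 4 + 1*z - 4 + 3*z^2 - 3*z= 7*a^2 - 10*a + 3*z^2 + z*(10*a - 2) - 8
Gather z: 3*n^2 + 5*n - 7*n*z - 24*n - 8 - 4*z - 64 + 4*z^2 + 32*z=3*n^2 - 19*n + 4*z^2 + z*(28 - 7*n) - 72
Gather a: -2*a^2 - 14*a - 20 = -2*a^2 - 14*a - 20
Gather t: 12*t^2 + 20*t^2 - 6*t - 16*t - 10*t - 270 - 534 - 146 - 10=32*t^2 - 32*t - 960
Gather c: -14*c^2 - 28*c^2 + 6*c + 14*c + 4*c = -42*c^2 + 24*c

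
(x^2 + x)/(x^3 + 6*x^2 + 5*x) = 1/(x + 5)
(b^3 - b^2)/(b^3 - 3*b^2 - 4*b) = b*(1 - b)/(-b^2 + 3*b + 4)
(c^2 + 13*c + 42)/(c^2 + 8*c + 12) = (c + 7)/(c + 2)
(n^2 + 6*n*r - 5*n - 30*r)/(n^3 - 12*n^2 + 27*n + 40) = (n + 6*r)/(n^2 - 7*n - 8)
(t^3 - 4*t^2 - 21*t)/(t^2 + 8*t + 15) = t*(t - 7)/(t + 5)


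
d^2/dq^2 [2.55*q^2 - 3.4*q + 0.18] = 5.10000000000000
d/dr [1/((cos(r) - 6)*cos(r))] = 2*(cos(r) - 3)*sin(r)/((cos(r) - 6)^2*cos(r)^2)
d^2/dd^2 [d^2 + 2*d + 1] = 2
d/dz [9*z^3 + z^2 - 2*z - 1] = 27*z^2 + 2*z - 2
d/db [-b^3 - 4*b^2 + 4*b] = -3*b^2 - 8*b + 4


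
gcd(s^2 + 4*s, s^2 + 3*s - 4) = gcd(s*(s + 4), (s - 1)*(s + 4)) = s + 4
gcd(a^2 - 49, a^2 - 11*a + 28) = a - 7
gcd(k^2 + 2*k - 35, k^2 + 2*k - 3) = 1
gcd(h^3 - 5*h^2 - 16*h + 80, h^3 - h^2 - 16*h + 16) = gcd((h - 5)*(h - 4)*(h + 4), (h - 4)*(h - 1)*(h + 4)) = h^2 - 16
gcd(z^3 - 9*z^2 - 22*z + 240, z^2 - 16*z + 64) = z - 8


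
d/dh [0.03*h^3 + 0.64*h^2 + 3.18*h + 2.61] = 0.09*h^2 + 1.28*h + 3.18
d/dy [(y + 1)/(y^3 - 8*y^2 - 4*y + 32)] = (y^3 - 8*y^2 - 4*y + (y + 1)*(-3*y^2 + 16*y + 4) + 32)/(y^3 - 8*y^2 - 4*y + 32)^2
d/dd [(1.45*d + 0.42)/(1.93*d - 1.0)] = (2.2606 - 4.362958*d)/(1.93*d - 1.0)^3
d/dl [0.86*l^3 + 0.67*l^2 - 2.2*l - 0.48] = 2.58*l^2 + 1.34*l - 2.2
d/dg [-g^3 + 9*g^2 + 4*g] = -3*g^2 + 18*g + 4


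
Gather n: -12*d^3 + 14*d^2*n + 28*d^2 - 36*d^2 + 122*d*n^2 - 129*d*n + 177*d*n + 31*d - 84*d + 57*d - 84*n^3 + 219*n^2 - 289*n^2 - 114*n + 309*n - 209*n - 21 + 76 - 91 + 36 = -12*d^3 - 8*d^2 + 4*d - 84*n^3 + n^2*(122*d - 70) + n*(14*d^2 + 48*d - 14)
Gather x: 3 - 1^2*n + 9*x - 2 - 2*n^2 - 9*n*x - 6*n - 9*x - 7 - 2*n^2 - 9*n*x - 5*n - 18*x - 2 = -4*n^2 - 12*n + x*(-18*n - 18) - 8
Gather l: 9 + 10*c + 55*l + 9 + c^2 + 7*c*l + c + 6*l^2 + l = c^2 + 11*c + 6*l^2 + l*(7*c + 56) + 18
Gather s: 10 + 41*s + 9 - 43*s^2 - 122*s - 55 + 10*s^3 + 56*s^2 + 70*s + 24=10*s^3 + 13*s^2 - 11*s - 12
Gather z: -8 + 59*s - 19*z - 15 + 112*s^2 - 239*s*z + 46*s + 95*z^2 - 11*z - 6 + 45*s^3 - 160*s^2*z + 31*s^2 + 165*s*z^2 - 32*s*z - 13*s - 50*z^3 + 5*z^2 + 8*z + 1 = 45*s^3 + 143*s^2 + 92*s - 50*z^3 + z^2*(165*s + 100) + z*(-160*s^2 - 271*s - 22) - 28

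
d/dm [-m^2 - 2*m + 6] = -2*m - 2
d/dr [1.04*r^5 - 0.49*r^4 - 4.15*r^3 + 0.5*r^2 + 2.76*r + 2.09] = 5.2*r^4 - 1.96*r^3 - 12.45*r^2 + 1.0*r + 2.76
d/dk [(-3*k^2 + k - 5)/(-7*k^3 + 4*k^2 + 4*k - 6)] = (-21*k^4 + 14*k^3 - 121*k^2 + 76*k + 14)/(49*k^6 - 56*k^5 - 40*k^4 + 116*k^3 - 32*k^2 - 48*k + 36)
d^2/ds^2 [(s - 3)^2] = 2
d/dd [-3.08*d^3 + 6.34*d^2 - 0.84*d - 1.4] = -9.24*d^2 + 12.68*d - 0.84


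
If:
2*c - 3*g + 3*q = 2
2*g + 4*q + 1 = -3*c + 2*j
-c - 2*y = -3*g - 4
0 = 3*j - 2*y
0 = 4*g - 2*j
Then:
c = 19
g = -5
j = -10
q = -17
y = -15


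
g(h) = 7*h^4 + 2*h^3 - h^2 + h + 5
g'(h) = 28*h^3 + 6*h^2 - 2*h + 1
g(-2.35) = 184.66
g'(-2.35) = -324.55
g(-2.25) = 154.31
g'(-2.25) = -283.06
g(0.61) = 6.66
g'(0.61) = 8.37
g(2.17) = 178.11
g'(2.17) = 311.03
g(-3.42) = 867.52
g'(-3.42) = -1042.03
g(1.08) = 16.96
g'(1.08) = 41.11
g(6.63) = 14076.00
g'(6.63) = 8411.64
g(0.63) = 6.84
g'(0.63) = 9.12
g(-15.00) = 347390.00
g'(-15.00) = -93119.00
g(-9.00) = 44384.00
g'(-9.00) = -19907.00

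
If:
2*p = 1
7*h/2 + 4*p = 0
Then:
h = -4/7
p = 1/2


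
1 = 1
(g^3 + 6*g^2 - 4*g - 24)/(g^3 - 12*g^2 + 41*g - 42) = (g^2 + 8*g + 12)/(g^2 - 10*g + 21)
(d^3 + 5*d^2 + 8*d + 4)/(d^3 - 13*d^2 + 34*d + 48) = (d^2 + 4*d + 4)/(d^2 - 14*d + 48)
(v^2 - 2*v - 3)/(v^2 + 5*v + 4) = (v - 3)/(v + 4)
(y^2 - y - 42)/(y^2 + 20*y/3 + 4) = 3*(y - 7)/(3*y + 2)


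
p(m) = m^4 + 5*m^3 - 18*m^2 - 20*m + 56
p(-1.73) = 19.80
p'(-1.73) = 66.46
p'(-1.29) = 42.81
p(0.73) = 34.04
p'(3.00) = 115.00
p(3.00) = 50.00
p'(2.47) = 42.87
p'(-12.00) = -4340.00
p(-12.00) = 9800.00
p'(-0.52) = 2.21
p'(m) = 4*m^3 + 15*m^2 - 36*m - 20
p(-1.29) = 43.88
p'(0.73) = -36.73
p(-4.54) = -267.25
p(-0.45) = 60.94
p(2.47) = 9.35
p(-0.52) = 60.90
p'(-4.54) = 78.31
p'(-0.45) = -1.13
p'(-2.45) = 99.41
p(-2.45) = -40.55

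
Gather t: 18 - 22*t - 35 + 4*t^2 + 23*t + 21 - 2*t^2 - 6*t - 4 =2*t^2 - 5*t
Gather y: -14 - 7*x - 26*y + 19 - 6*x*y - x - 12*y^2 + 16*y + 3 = -8*x - 12*y^2 + y*(-6*x - 10) + 8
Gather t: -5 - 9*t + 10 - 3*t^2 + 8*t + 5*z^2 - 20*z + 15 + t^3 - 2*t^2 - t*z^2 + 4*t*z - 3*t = t^3 - 5*t^2 + t*(-z^2 + 4*z - 4) + 5*z^2 - 20*z + 20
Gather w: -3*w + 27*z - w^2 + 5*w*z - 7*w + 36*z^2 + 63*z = -w^2 + w*(5*z - 10) + 36*z^2 + 90*z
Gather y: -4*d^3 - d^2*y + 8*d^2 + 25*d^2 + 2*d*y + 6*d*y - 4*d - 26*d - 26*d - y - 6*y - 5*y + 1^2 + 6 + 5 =-4*d^3 + 33*d^2 - 56*d + y*(-d^2 + 8*d - 12) + 12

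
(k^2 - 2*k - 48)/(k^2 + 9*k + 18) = (k - 8)/(k + 3)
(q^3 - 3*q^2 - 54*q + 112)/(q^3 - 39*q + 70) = (q - 8)/(q - 5)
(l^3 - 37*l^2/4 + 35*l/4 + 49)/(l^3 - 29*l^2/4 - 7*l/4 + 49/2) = (l - 4)/(l - 2)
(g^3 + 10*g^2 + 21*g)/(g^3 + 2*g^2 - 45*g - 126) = g*(g + 7)/(g^2 - g - 42)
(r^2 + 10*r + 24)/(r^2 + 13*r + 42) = (r + 4)/(r + 7)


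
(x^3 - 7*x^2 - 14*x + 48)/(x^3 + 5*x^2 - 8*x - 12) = (x^2 - 5*x - 24)/(x^2 + 7*x + 6)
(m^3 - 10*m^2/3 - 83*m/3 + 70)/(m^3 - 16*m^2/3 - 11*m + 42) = (m + 5)/(m + 3)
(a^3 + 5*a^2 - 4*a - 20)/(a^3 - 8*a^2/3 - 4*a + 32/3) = 3*(a + 5)/(3*a - 8)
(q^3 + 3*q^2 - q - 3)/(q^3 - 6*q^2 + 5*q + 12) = (q^2 + 2*q - 3)/(q^2 - 7*q + 12)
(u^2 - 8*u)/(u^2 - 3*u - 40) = u/(u + 5)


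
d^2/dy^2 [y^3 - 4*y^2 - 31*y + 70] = 6*y - 8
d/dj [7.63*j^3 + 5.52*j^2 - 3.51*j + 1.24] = 22.89*j^2 + 11.04*j - 3.51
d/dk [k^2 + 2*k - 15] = 2*k + 2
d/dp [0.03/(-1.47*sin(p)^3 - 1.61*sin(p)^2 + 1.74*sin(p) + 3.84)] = (0.1323*sin(p)^2 + 0.0966*sin(p) - 0.0522)*cos(p)/(1.47*sin(p)^3 + 1.61*sin(p)^2 - 1.74*sin(p) - 3.84)^2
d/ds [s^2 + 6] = 2*s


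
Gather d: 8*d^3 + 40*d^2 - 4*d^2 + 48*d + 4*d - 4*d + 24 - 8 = 8*d^3 + 36*d^2 + 48*d + 16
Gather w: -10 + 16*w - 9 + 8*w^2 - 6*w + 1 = 8*w^2 + 10*w - 18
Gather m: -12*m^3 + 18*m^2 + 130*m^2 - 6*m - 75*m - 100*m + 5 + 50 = -12*m^3 + 148*m^2 - 181*m + 55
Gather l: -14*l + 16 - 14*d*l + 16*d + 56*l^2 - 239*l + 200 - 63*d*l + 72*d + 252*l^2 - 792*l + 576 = 88*d + 308*l^2 + l*(-77*d - 1045) + 792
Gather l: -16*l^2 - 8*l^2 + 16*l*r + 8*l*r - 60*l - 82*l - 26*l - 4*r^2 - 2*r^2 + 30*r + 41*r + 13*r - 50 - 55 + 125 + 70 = -24*l^2 + l*(24*r - 168) - 6*r^2 + 84*r + 90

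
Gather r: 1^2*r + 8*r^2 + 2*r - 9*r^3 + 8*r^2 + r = -9*r^3 + 16*r^2 + 4*r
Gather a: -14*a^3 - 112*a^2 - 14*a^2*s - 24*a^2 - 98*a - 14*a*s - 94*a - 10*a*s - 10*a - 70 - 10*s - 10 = -14*a^3 + a^2*(-14*s - 136) + a*(-24*s - 202) - 10*s - 80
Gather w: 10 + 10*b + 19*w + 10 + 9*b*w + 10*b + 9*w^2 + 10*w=20*b + 9*w^2 + w*(9*b + 29) + 20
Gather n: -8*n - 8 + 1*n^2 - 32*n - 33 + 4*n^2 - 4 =5*n^2 - 40*n - 45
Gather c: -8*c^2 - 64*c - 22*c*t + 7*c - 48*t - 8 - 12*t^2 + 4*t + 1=-8*c^2 + c*(-22*t - 57) - 12*t^2 - 44*t - 7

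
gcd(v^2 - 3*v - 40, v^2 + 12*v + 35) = v + 5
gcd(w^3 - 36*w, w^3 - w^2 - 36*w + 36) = w^2 - 36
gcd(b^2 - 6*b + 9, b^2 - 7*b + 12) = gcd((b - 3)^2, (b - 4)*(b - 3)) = b - 3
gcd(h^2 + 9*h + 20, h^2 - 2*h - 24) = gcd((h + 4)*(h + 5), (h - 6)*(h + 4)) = h + 4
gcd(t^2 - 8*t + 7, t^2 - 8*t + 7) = t^2 - 8*t + 7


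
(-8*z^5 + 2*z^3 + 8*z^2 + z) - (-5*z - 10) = -8*z^5 + 2*z^3 + 8*z^2 + 6*z + 10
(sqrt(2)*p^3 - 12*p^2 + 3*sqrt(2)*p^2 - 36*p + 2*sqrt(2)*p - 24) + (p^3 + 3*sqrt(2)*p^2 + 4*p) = p^3 + sqrt(2)*p^3 - 12*p^2 + 6*sqrt(2)*p^2 - 32*p + 2*sqrt(2)*p - 24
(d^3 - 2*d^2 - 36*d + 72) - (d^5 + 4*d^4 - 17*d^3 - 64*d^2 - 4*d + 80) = -d^5 - 4*d^4 + 18*d^3 + 62*d^2 - 32*d - 8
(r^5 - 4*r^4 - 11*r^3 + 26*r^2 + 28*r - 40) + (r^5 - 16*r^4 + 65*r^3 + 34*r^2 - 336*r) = 2*r^5 - 20*r^4 + 54*r^3 + 60*r^2 - 308*r - 40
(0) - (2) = -2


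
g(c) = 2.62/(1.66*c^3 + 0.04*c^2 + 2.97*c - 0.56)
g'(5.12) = -0.01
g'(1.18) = -0.80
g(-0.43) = -1.34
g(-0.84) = -0.65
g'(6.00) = -0.00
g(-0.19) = -2.31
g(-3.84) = -0.02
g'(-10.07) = -0.00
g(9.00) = 0.00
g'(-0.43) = -2.63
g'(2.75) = -0.06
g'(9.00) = -0.00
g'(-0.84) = -1.05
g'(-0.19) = -6.38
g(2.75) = 0.06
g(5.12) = 0.01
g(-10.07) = -0.00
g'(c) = 2.62*(-4.98*c^2 - 0.08*c - 2.97)/(1.66*c^3 + 0.04*c^2 + 2.97*c - 0.56)^2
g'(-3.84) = -0.02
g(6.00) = 0.01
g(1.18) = 0.46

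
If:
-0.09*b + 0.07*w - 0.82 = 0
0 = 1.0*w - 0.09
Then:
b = -9.04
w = 0.09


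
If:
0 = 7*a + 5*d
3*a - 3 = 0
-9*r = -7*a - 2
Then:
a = 1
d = -7/5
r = 1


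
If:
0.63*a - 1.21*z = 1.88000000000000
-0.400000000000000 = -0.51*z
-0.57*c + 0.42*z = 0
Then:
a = 4.49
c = 0.58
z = 0.78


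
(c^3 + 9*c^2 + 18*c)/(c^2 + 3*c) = c + 6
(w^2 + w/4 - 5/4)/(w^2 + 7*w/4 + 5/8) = 2*(w - 1)/(2*w + 1)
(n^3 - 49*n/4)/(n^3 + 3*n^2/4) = (4*n^2 - 49)/(n*(4*n + 3))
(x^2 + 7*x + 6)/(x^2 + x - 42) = (x^2 + 7*x + 6)/(x^2 + x - 42)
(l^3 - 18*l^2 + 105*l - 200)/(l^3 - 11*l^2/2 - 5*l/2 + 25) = 2*(l^2 - 13*l + 40)/(2*l^2 - l - 10)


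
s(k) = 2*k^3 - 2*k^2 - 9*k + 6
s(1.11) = -3.72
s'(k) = 6*k^2 - 4*k - 9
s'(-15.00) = 1401.00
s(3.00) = 15.00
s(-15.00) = -7059.00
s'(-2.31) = 32.26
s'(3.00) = 33.00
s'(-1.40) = 8.36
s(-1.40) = 9.19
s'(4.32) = 85.69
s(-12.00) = -3630.00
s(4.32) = 91.04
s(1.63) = -5.32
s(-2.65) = -21.41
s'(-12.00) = 903.00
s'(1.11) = -6.05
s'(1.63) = 0.42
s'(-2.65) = 43.74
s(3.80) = 52.66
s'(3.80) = 62.44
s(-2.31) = -8.53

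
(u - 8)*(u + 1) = u^2 - 7*u - 8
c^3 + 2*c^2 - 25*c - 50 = (c - 5)*(c + 2)*(c + 5)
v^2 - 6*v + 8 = (v - 4)*(v - 2)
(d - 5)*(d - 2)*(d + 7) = d^3 - 39*d + 70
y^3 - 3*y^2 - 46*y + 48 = (y - 8)*(y - 1)*(y + 6)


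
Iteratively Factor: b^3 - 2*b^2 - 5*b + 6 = (b + 2)*(b^2 - 4*b + 3) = (b - 3)*(b + 2)*(b - 1)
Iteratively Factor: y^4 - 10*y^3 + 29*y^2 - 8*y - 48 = (y + 1)*(y^3 - 11*y^2 + 40*y - 48) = (y - 4)*(y + 1)*(y^2 - 7*y + 12) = (y - 4)*(y - 3)*(y + 1)*(y - 4)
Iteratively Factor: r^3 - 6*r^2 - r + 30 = (r - 5)*(r^2 - r - 6) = (r - 5)*(r + 2)*(r - 3)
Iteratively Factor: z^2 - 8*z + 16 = (z - 4)*(z - 4)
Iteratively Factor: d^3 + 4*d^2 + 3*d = (d + 1)*(d^2 + 3*d) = (d + 1)*(d + 3)*(d)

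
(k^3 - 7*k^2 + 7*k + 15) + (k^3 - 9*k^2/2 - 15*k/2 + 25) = 2*k^3 - 23*k^2/2 - k/2 + 40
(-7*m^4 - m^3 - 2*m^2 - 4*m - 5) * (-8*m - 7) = 56*m^5 + 57*m^4 + 23*m^3 + 46*m^2 + 68*m + 35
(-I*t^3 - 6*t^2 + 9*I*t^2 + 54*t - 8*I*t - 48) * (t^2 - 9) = -I*t^5 - 6*t^4 + 9*I*t^4 + 54*t^3 + I*t^3 + 6*t^2 - 81*I*t^2 - 486*t + 72*I*t + 432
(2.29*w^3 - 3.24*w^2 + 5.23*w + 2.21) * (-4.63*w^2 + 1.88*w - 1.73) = -10.6027*w^5 + 19.3064*w^4 - 34.2678*w^3 + 5.2053*w^2 - 4.8931*w - 3.8233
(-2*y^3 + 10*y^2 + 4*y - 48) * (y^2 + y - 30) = -2*y^5 + 8*y^4 + 74*y^3 - 344*y^2 - 168*y + 1440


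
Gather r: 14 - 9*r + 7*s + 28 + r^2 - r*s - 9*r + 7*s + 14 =r^2 + r*(-s - 18) + 14*s + 56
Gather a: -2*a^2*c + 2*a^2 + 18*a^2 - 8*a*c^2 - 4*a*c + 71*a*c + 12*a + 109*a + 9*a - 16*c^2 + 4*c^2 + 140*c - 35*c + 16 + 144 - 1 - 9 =a^2*(20 - 2*c) + a*(-8*c^2 + 67*c + 130) - 12*c^2 + 105*c + 150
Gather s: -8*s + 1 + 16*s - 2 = 8*s - 1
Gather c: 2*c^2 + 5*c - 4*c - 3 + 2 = 2*c^2 + c - 1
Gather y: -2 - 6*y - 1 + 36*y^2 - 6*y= 36*y^2 - 12*y - 3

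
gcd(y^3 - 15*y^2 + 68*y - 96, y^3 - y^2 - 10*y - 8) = y - 4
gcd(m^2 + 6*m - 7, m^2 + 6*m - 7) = m^2 + 6*m - 7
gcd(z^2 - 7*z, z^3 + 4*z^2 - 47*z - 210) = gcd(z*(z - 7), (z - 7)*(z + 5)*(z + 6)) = z - 7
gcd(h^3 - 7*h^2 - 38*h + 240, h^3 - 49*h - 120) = h - 8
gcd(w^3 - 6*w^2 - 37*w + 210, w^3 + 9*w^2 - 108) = w + 6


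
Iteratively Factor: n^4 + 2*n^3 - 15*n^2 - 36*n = (n - 4)*(n^3 + 6*n^2 + 9*n) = (n - 4)*(n + 3)*(n^2 + 3*n) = (n - 4)*(n + 3)^2*(n)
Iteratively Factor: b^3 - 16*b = (b)*(b^2 - 16) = b*(b - 4)*(b + 4)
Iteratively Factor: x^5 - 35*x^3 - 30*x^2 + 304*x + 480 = (x - 4)*(x^4 + 4*x^3 - 19*x^2 - 106*x - 120) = (x - 4)*(x + 2)*(x^3 + 2*x^2 - 23*x - 60) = (x - 4)*(x + 2)*(x + 3)*(x^2 - x - 20) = (x - 4)*(x + 2)*(x + 3)*(x + 4)*(x - 5)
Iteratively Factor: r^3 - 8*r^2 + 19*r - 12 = (r - 1)*(r^2 - 7*r + 12) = (r - 3)*(r - 1)*(r - 4)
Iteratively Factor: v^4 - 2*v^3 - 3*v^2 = (v - 3)*(v^3 + v^2) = (v - 3)*(v + 1)*(v^2) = v*(v - 3)*(v + 1)*(v)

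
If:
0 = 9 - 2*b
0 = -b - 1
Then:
No Solution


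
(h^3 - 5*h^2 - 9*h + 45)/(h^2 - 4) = (h^3 - 5*h^2 - 9*h + 45)/(h^2 - 4)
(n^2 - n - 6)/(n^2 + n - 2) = (n - 3)/(n - 1)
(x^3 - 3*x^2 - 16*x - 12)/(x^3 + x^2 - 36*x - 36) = (x + 2)/(x + 6)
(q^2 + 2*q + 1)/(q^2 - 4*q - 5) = (q + 1)/(q - 5)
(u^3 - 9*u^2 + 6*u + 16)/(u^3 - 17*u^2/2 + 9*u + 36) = 2*(u^3 - 9*u^2 + 6*u + 16)/(2*u^3 - 17*u^2 + 18*u + 72)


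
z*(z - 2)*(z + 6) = z^3 + 4*z^2 - 12*z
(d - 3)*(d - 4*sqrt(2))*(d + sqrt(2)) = d^3 - 3*sqrt(2)*d^2 - 3*d^2 - 8*d + 9*sqrt(2)*d + 24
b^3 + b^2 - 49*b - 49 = (b - 7)*(b + 1)*(b + 7)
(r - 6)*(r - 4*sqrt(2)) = r^2 - 6*r - 4*sqrt(2)*r + 24*sqrt(2)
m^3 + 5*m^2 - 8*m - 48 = (m - 3)*(m + 4)^2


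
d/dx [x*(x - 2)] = 2*x - 2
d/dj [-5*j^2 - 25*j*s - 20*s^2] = -10*j - 25*s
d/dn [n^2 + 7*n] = 2*n + 7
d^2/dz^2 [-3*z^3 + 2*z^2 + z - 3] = 4 - 18*z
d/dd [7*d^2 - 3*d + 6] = 14*d - 3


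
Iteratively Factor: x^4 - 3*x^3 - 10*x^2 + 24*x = (x + 3)*(x^3 - 6*x^2 + 8*x) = x*(x + 3)*(x^2 - 6*x + 8) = x*(x - 2)*(x + 3)*(x - 4)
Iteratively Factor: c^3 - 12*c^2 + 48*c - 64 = (c - 4)*(c^2 - 8*c + 16) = (c - 4)^2*(c - 4)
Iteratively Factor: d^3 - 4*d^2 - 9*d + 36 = (d - 4)*(d^2 - 9) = (d - 4)*(d - 3)*(d + 3)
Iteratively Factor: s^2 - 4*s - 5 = (s - 5)*(s + 1)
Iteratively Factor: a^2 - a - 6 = (a - 3)*(a + 2)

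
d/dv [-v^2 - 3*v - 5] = -2*v - 3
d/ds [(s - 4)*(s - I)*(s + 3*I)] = 3*s^2 + 4*s*(-2 + I) + 3 - 8*I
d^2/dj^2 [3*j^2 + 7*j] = 6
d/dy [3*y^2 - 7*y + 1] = 6*y - 7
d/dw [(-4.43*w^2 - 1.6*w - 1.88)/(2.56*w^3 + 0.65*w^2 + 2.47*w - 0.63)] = (11.3408*w^4 + 8.192*w^3 + 4.5363*w^2 + 8.0258*w + 5.6516)/(6.5536*w^6 + 3.328*w^5 + 13.0689*w^4 - 0.0145999999999997*w^3 + 5.2819*w^2 - 3.1122*w + 0.3969)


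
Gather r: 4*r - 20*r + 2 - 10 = -16*r - 8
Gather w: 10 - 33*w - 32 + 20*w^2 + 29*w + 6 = 20*w^2 - 4*w - 16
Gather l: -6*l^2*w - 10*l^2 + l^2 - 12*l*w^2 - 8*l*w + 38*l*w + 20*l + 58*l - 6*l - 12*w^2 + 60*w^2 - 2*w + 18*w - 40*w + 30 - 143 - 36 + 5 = l^2*(-6*w - 9) + l*(-12*w^2 + 30*w + 72) + 48*w^2 - 24*w - 144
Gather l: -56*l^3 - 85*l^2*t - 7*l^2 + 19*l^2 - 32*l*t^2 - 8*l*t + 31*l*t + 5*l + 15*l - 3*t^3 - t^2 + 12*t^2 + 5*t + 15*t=-56*l^3 + l^2*(12 - 85*t) + l*(-32*t^2 + 23*t + 20) - 3*t^3 + 11*t^2 + 20*t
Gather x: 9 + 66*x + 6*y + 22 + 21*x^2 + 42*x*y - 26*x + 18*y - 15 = 21*x^2 + x*(42*y + 40) + 24*y + 16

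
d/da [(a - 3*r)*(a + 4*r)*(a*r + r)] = r*(3*a^2 + 2*a*r + 2*a - 12*r^2 + r)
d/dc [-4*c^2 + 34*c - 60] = 34 - 8*c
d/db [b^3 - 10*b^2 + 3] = b*(3*b - 20)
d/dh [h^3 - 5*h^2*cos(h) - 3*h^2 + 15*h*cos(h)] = 5*h^2*sin(h) + 3*h^2 - 15*h*sin(h) - 10*h*cos(h) - 6*h + 15*cos(h)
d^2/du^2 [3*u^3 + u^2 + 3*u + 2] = 18*u + 2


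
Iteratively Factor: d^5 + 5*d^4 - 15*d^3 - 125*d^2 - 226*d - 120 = (d + 2)*(d^4 + 3*d^3 - 21*d^2 - 83*d - 60) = (d + 2)*(d + 4)*(d^3 - d^2 - 17*d - 15) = (d + 1)*(d + 2)*(d + 4)*(d^2 - 2*d - 15) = (d + 1)*(d + 2)*(d + 3)*(d + 4)*(d - 5)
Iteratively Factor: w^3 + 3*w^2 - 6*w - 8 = (w + 4)*(w^2 - w - 2) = (w + 1)*(w + 4)*(w - 2)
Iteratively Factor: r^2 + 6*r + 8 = (r + 2)*(r + 4)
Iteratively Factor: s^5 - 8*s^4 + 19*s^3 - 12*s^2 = (s - 1)*(s^4 - 7*s^3 + 12*s^2) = (s - 3)*(s - 1)*(s^3 - 4*s^2) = s*(s - 3)*(s - 1)*(s^2 - 4*s) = s*(s - 4)*(s - 3)*(s - 1)*(s)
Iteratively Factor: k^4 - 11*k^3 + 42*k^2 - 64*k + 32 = (k - 1)*(k^3 - 10*k^2 + 32*k - 32) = (k - 4)*(k - 1)*(k^2 - 6*k + 8) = (k - 4)^2*(k - 1)*(k - 2)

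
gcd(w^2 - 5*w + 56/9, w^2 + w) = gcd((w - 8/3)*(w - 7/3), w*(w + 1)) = 1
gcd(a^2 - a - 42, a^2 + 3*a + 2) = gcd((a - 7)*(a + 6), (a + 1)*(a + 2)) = 1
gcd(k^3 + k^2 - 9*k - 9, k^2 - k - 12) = k + 3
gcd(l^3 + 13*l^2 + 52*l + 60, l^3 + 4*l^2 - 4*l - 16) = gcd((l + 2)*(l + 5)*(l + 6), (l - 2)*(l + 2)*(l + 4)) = l + 2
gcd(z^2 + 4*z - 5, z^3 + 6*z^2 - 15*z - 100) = z + 5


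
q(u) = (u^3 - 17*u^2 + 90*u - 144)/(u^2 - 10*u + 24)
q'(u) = (10 - 2*u)*(u^3 - 17*u^2 + 90*u - 144)/(u^2 - 10*u + 24)^2 + (3*u^2 - 34*u + 90)/(u^2 - 10*u + 24) = (u^2 - 8*u + 20)/(u^2 - 8*u + 16)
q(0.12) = -5.85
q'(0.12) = 1.27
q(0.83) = -4.91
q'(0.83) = 1.40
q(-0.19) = -6.24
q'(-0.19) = 1.23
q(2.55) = -1.69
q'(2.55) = 2.90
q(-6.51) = -13.13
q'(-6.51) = 1.04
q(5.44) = -4.34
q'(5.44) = 2.93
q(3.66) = 8.42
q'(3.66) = 35.60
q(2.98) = -0.10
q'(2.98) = 4.84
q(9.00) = 1.20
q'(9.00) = 1.16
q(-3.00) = -9.43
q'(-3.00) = 1.08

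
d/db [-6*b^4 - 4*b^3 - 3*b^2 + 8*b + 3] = -24*b^3 - 12*b^2 - 6*b + 8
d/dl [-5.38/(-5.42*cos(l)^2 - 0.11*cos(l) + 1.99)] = (58.3192*cos(l) + 0.5918)*sin(l)/(5.42*cos(l)^2 + 0.11*cos(l) - 1.99)^2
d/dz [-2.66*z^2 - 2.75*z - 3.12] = -5.32*z - 2.75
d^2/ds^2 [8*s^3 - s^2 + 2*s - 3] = 48*s - 2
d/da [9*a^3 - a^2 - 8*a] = 27*a^2 - 2*a - 8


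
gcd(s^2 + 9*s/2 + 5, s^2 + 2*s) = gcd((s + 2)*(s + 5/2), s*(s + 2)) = s + 2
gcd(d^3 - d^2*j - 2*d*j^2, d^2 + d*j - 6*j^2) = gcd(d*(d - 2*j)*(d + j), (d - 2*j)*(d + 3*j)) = d - 2*j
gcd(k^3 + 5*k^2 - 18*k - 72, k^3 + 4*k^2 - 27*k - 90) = k^2 + 9*k + 18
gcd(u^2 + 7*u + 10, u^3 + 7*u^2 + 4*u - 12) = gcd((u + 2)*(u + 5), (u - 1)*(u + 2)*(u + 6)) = u + 2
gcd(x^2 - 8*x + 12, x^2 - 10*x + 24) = x - 6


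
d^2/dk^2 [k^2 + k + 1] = 2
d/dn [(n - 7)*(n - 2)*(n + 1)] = 3*n^2 - 16*n + 5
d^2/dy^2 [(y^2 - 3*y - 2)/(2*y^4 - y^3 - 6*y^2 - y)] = 2*(12*y^8 - 78*y^7 - 19*y^6 + 171*y^5 + 129*y^4 - 199*y^3 - 222*y^2 - 36*y - 2)/(y^3*(8*y^9 - 12*y^8 - 66*y^7 + 59*y^6 + 210*y^5 - 39*y^4 - 246*y^3 - 111*y^2 - 18*y - 1))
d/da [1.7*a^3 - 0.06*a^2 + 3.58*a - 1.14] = 5.1*a^2 - 0.12*a + 3.58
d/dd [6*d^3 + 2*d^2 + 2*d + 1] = 18*d^2 + 4*d + 2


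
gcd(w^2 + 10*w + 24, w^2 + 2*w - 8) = w + 4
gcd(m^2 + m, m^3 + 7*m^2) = m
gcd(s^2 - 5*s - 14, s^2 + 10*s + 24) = 1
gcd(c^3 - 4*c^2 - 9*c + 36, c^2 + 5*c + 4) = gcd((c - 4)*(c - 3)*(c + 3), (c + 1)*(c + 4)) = 1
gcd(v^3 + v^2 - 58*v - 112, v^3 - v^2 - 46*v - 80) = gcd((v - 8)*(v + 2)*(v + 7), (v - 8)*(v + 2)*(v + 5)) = v^2 - 6*v - 16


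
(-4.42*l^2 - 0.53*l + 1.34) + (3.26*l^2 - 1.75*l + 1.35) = -1.16*l^2 - 2.28*l + 2.69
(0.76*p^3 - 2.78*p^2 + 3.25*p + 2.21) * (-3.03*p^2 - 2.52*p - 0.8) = -2.3028*p^5 + 6.5082*p^4 - 3.4499*p^3 - 12.6623*p^2 - 8.1692*p - 1.768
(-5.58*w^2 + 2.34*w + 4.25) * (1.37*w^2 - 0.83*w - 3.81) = -7.6446*w^4 + 7.8372*w^3 + 25.1401*w^2 - 12.4429*w - 16.1925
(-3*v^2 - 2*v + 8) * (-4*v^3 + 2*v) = 12*v^5 + 8*v^4 - 38*v^3 - 4*v^2 + 16*v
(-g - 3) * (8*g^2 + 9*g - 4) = -8*g^3 - 33*g^2 - 23*g + 12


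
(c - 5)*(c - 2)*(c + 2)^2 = c^4 - 3*c^3 - 14*c^2 + 12*c + 40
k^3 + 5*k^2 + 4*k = k*(k + 1)*(k + 4)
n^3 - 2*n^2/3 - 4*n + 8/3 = (n - 2)*(n - 2/3)*(n + 2)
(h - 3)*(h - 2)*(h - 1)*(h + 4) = h^4 - 2*h^3 - 13*h^2 + 38*h - 24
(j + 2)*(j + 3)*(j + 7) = j^3 + 12*j^2 + 41*j + 42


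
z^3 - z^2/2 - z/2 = z*(z - 1)*(z + 1/2)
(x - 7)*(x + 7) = x^2 - 49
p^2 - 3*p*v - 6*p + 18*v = (p - 6)*(p - 3*v)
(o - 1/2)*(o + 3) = o^2 + 5*o/2 - 3/2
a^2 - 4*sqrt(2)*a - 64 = (a - 8*sqrt(2))*(a + 4*sqrt(2))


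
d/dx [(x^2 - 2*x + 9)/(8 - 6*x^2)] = (-3*x^2 + 31*x - 4)/(9*x^4 - 24*x^2 + 16)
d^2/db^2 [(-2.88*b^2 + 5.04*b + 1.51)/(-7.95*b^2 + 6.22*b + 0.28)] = (-2.27373675443232e-13*b^4 - 352.254959999999*b^3 - 534.14937*b^2 + 380.6937*b - 105.554576)/(502.459875*b^6 - 1179.35865*b^5 + 869.62824*b^4 - 157.567528*b^3 - 30.628416*b^2 - 1.462944*b - 0.021952)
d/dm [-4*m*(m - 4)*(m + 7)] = -12*m^2 - 24*m + 112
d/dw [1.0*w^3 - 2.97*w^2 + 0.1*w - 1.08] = 3.0*w^2 - 5.94*w + 0.1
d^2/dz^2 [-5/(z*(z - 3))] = 30*(-z^2 + 3*z - 3)/(z^3*(z^3 - 9*z^2 + 27*z - 27))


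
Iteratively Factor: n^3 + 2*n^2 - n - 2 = (n + 1)*(n^2 + n - 2) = (n - 1)*(n + 1)*(n + 2)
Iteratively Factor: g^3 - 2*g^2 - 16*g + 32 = (g - 4)*(g^2 + 2*g - 8) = (g - 4)*(g - 2)*(g + 4)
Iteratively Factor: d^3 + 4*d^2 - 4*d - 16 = (d - 2)*(d^2 + 6*d + 8) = (d - 2)*(d + 4)*(d + 2)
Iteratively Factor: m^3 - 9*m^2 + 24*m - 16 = (m - 1)*(m^2 - 8*m + 16) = (m - 4)*(m - 1)*(m - 4)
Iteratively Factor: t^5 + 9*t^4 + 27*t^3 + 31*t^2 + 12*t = (t + 3)*(t^4 + 6*t^3 + 9*t^2 + 4*t) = t*(t + 3)*(t^3 + 6*t^2 + 9*t + 4) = t*(t + 3)*(t + 4)*(t^2 + 2*t + 1) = t*(t + 1)*(t + 3)*(t + 4)*(t + 1)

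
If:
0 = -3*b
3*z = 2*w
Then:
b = 0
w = 3*z/2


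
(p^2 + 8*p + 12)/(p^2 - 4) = (p + 6)/(p - 2)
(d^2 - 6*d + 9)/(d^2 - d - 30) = (-d^2 + 6*d - 9)/(-d^2 + d + 30)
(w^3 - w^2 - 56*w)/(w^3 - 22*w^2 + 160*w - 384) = w*(w + 7)/(w^2 - 14*w + 48)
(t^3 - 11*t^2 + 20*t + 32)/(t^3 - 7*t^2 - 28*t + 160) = (t + 1)/(t + 5)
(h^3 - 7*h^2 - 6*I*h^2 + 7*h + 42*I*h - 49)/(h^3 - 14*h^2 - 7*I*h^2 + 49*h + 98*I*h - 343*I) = (h + I)/(h - 7)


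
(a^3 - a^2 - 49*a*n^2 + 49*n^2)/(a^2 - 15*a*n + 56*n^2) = (a^2 + 7*a*n - a - 7*n)/(a - 8*n)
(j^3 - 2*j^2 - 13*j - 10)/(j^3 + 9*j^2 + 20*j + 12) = (j - 5)/(j + 6)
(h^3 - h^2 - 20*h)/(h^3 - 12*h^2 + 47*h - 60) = h*(h + 4)/(h^2 - 7*h + 12)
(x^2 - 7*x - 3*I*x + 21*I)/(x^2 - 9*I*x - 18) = (x - 7)/(x - 6*I)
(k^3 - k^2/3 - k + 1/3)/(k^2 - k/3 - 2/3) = (3*k^2 + 2*k - 1)/(3*k + 2)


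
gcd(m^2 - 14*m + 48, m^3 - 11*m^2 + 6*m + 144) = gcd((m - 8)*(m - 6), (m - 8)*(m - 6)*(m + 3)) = m^2 - 14*m + 48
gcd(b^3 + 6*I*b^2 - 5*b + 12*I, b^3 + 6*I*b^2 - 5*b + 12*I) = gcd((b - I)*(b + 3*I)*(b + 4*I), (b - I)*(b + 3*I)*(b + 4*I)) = b^3 + 6*I*b^2 - 5*b + 12*I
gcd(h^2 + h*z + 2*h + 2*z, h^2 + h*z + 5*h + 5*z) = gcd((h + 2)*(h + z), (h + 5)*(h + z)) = h + z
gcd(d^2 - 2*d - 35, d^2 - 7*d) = d - 7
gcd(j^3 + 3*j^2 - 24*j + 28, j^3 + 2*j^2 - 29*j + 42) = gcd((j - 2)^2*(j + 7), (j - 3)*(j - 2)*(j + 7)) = j^2 + 5*j - 14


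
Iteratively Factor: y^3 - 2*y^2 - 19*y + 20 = (y - 5)*(y^2 + 3*y - 4) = (y - 5)*(y - 1)*(y + 4)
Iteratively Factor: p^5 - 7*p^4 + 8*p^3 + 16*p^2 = (p - 4)*(p^4 - 3*p^3 - 4*p^2) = (p - 4)^2*(p^3 + p^2) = p*(p - 4)^2*(p^2 + p) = p*(p - 4)^2*(p + 1)*(p)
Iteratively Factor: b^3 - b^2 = (b)*(b^2 - b) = b*(b - 1)*(b)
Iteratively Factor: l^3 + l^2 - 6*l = (l)*(l^2 + l - 6) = l*(l - 2)*(l + 3)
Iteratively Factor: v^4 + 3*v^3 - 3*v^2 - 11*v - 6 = (v + 1)*(v^3 + 2*v^2 - 5*v - 6) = (v + 1)*(v + 3)*(v^2 - v - 2) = (v + 1)^2*(v + 3)*(v - 2)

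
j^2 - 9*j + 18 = (j - 6)*(j - 3)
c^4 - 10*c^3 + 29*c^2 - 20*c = c*(c - 5)*(c - 4)*(c - 1)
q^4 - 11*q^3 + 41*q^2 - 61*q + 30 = (q - 5)*(q - 3)*(q - 2)*(q - 1)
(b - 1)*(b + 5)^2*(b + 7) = b^4 + 16*b^3 + 78*b^2 + 80*b - 175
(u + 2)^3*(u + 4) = u^4 + 10*u^3 + 36*u^2 + 56*u + 32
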